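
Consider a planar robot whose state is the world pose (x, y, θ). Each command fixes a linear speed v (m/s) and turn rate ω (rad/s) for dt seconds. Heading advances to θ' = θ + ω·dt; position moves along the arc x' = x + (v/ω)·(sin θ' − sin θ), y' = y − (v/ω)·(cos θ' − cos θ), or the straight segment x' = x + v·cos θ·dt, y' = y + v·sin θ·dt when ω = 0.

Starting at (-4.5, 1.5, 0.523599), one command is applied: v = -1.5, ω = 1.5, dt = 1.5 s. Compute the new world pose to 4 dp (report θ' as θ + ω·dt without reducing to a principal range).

(-4.3597, -0.2991, 2.7736)

θ' = 0.5236 + 1.5·1.5 = 2.7736
R = v/ω = -1.5/1.5 = -1.0000
x' = -4.5 + -1.0000·(sin 2.7736 − sin 0.5236) = -4.3597
y' = 1.5 − -1.0000·(cos 2.7736 − cos 0.5236) = -0.2991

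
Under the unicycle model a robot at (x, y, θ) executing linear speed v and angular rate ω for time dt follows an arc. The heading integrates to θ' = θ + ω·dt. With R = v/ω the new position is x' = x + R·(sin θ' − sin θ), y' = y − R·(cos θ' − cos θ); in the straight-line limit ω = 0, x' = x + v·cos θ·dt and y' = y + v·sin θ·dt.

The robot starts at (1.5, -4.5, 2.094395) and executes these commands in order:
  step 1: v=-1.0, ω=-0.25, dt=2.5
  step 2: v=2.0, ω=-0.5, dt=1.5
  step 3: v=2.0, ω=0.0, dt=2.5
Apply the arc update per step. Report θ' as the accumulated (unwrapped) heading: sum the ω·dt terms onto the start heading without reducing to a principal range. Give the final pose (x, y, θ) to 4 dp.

(7.1201, -1.0064, 0.7194)

step 1: θ'=1.4694 (R=4.0000) → pose (2.0154, -6.9049, 1.4694)
step 2: θ'=0.7194 (R=-4.0000) → pose (3.3591, -4.3010, 0.7194)
step 3: θ'=0.7194 (straight) → pose (7.1201, -1.0064, 0.7194)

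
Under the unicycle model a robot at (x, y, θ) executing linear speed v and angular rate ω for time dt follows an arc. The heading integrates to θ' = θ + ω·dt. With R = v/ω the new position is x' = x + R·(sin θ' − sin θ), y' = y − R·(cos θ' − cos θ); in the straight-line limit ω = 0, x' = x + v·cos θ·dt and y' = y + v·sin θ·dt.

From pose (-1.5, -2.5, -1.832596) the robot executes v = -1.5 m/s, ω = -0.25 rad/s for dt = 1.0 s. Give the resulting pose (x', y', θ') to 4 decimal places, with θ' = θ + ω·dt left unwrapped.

(-0.9356, -1.1144, -2.0826)

θ' = -1.8326 + -0.25·1.0 = -2.0826
R = v/ω = -1.5/-0.25 = 6.0000
x' = -1.5 + 6.0000·(sin -2.0826 − sin -1.8326) = -0.9356
y' = -2.5 − 6.0000·(cos -2.0826 − cos -1.8326) = -1.1144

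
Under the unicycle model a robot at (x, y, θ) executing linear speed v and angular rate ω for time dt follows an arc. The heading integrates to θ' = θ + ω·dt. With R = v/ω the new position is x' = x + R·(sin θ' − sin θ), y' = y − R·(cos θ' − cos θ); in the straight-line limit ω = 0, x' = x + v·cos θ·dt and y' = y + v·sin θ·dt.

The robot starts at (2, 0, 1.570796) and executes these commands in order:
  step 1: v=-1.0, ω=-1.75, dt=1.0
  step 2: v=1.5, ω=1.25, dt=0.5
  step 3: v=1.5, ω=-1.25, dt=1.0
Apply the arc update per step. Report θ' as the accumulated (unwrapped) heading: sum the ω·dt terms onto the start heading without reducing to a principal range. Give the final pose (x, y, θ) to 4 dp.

(3.4398, -0.7145, -0.8042)

step 1: θ'=-0.1792 (R=0.5714) → pose (1.3267, -0.5623, -0.1792)
step 2: θ'=0.4458 (R=1.2000) → pose (2.0580, -0.4642, 0.4458)
step 3: θ'=-0.8042 (R=-1.2000) → pose (3.4398, -0.7145, -0.8042)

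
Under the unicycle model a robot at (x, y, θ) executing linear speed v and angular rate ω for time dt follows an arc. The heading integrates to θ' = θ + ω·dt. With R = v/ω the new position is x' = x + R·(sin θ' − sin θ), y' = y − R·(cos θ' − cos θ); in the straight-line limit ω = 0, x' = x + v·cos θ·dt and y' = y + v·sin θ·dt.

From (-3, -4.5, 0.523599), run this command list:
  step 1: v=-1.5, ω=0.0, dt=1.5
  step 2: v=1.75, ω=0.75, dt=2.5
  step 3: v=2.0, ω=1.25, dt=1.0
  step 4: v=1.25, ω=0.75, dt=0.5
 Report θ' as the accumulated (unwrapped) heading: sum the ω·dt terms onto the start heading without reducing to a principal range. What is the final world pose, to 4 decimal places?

(-6.8734, -2.0632, 4.0236)

step 1: θ'=0.5236 (straight) → pose (-4.9486, -5.6250, 0.5236)
step 2: θ'=2.3986 (R=2.3333) → pose (-4.5367, -1.8859, 2.3986)
step 3: θ'=3.6486 (R=1.6000) → pose (-6.3960, -1.6655, 3.6486)
step 4: θ'=4.0236 (R=1.6667) → pose (-6.8734, -2.0632, 4.0236)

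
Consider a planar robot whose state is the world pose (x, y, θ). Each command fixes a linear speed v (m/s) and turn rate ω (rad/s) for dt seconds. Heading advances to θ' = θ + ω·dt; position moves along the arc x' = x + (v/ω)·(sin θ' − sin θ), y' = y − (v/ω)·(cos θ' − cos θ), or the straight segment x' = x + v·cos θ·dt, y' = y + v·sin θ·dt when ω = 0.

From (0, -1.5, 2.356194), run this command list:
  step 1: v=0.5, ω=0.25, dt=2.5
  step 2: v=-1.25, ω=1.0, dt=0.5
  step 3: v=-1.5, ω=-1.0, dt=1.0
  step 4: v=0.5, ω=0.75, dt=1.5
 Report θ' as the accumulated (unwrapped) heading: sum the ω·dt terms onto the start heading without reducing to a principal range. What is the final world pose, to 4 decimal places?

(0.2334, -1.0447, 3.6062)

step 1: θ'=2.9812 (R=2.0000) → pose (-1.0948, -0.9399, 2.9812)
step 2: θ'=3.4812 (R=-1.2500) → pose (-0.4788, -0.8845, 3.4812)
step 3: θ'=2.4812 (R=1.5000) → pose (0.9411, -1.1142, 2.4812)
step 4: θ'=3.6062 (R=0.6667) → pose (0.2334, -1.0447, 3.6062)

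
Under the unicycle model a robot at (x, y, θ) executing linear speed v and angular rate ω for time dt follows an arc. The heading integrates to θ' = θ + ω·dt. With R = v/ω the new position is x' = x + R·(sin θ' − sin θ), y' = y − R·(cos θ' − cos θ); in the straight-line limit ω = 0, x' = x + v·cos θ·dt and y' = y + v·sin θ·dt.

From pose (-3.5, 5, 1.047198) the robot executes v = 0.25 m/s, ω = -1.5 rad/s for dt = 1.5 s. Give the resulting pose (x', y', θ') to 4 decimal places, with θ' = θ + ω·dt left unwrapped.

(-3.2002, 4.9766, -1.2028)

θ' = 1.0472 + -1.5·1.5 = -1.2028
R = v/ω = 0.25/-1.5 = -0.1667
x' = -3.5 + -0.1667·(sin -1.2028 − sin 1.0472) = -3.2002
y' = 5 − -0.1667·(cos -1.2028 − cos 1.0472) = 4.9766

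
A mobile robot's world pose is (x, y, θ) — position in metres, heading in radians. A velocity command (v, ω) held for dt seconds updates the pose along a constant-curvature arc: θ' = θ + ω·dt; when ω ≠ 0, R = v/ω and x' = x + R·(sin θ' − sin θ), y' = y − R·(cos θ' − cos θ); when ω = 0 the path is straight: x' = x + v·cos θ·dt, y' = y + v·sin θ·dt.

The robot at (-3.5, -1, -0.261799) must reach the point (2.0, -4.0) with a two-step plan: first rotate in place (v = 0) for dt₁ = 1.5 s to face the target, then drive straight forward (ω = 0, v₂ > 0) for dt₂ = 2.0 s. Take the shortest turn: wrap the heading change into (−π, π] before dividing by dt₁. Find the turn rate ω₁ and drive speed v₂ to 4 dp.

ω₁ = -0.1584, v₂ = 3.1325

heading to target = atan2(-4−-1, 2−-3.5) = -0.4993
Δθ = wrap(-0.4993 − -0.2618) = -0.2375; ω₁ = Δθ/dt₁ = -0.1584
distance = √((2−-3.5)² + (-4−-1)²) = 6.2650; v₂ = distance/dt₂ = 3.1325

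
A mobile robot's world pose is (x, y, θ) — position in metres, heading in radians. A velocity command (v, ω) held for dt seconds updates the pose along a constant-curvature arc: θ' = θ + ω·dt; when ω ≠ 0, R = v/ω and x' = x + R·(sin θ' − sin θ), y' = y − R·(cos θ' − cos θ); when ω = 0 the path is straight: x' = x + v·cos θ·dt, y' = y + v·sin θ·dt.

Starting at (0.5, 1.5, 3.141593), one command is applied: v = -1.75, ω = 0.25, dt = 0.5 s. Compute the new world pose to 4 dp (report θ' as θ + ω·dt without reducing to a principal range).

θ' = 3.1416 + 0.25·0.5 = 3.2666
R = v/ω = -1.75/0.25 = -7.0000
x' = 0.5 + -7.0000·(sin 3.2666 − sin 3.1416) = 1.3727
y' = 1.5 − -7.0000·(cos 3.2666 − cos 3.1416) = 1.5546

(1.3727, 1.5546, 3.2666)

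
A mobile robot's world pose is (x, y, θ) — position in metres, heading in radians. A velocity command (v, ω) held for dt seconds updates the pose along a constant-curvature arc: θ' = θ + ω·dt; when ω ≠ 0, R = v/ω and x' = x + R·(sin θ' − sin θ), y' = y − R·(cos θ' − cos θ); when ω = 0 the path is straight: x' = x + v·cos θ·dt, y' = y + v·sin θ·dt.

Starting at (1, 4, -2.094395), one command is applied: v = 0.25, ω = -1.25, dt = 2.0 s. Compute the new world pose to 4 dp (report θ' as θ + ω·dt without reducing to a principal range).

(0.6282, 4.0765, -4.5944)

θ' = -2.0944 + -1.25·2.0 = -4.5944
R = v/ω = 0.25/-1.25 = -0.2000
x' = 1 + -0.2000·(sin -4.5944 − sin -2.0944) = 0.6282
y' = 4 − -0.2000·(cos -4.5944 − cos -2.0944) = 4.0765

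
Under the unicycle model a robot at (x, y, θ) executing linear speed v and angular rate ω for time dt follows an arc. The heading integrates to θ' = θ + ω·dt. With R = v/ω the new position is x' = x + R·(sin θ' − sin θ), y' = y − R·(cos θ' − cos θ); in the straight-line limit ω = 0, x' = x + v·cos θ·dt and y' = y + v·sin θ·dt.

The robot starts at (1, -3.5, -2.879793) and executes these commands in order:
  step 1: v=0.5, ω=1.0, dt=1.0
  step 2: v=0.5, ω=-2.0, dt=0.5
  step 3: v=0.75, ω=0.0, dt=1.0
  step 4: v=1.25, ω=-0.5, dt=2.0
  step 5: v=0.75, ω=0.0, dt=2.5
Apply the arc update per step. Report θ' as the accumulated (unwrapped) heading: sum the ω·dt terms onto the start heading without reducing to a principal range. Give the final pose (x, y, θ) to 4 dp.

step 1: θ'=-1.8798 (R=0.5000) → pose (0.6531, -3.8309, -1.8798)
step 2: θ'=-2.8798 (R=-0.2500) → pose (0.4796, -3.9964, -2.8798)
step 3: θ'=-2.8798 (straight) → pose (-0.2448, -4.1905, -2.8798)
step 4: θ'=-3.8798 (R=-2.5000) → pose (-2.5743, -3.6249, -3.8798)
step 5: θ'=-3.8798 (straight) → pose (-3.9612, -2.3631, -3.8798)

(-3.9612, -2.3631, -3.8798)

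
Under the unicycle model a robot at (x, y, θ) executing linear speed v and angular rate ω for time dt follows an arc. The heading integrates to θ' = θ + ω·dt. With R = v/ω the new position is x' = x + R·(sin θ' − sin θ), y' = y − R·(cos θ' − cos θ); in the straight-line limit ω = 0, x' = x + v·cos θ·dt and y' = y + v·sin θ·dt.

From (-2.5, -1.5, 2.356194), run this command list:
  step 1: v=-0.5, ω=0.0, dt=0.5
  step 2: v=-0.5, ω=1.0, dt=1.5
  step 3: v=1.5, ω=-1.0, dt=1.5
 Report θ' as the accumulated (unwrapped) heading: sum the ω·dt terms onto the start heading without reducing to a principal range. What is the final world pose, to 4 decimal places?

step 1: θ'=2.3562 (straight) → pose (-2.3232, -1.6768, 2.3562)
step 2: θ'=3.8562 (R=-0.5000) → pose (-1.6420, -1.7009, 3.8562)
step 3: θ'=2.3562 (R=-1.5000) → pose (-3.6856, -1.6285, 2.3562)

(-3.6856, -1.6285, 2.3562)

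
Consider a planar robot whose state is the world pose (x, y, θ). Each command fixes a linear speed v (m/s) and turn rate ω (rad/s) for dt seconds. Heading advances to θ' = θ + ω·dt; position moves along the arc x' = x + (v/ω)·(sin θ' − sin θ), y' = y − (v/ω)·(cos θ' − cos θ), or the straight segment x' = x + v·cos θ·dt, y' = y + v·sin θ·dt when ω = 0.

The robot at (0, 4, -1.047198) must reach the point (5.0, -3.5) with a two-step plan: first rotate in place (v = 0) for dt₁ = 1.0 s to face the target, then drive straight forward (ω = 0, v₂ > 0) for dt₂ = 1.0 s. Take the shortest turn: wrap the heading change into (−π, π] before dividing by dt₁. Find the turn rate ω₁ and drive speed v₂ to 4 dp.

ω₁ = 0.0644, v₂ = 9.0139

heading to target = atan2(-3.5−4, 5−0) = -0.9828
Δθ = wrap(-0.9828 − -1.0472) = 0.0644; ω₁ = Δθ/dt₁ = 0.0644
distance = √((5−0)² + (-3.5−4)²) = 9.0139; v₂ = distance/dt₂ = 9.0139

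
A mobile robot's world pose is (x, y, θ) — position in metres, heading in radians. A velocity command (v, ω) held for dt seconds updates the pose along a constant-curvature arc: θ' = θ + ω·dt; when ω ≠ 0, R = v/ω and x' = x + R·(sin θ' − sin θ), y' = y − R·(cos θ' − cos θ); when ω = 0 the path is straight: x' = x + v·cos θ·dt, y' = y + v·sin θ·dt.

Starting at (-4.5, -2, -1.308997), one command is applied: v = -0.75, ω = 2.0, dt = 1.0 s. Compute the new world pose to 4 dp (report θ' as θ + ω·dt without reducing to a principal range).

θ' = -1.3090 + 2.0·1.0 = 0.6910
R = v/ω = -0.75/2.0 = -0.3750
x' = -4.5 + -0.3750·(sin 0.6910 − sin -1.3090) = -5.1012
y' = -2 − -0.3750·(cos 0.6910 − cos -1.3090) = -1.8081

(-5.1012, -1.8081, 0.6910)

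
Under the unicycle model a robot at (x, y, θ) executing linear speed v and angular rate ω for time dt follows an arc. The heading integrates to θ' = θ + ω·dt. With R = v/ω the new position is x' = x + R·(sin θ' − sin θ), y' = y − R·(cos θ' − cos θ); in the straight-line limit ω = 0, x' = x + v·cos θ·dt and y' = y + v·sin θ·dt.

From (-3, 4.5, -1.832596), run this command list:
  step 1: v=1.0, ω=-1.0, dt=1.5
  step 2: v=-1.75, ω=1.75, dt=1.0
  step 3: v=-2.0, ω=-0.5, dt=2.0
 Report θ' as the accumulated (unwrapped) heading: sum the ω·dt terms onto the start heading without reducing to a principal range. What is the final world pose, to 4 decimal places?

step 1: θ'=-3.3326 (R=-1.0000) → pose (-4.1558, 3.7770, -3.3326)
step 2: θ'=-1.5826 (R=-1.0000) → pose (-2.9660, 4.7470, -1.5826)
step 3: θ'=-2.5826 (R=4.0000) → pose (-1.0876, 8.0910, -2.5826)

(-1.0876, 8.0910, -2.5826)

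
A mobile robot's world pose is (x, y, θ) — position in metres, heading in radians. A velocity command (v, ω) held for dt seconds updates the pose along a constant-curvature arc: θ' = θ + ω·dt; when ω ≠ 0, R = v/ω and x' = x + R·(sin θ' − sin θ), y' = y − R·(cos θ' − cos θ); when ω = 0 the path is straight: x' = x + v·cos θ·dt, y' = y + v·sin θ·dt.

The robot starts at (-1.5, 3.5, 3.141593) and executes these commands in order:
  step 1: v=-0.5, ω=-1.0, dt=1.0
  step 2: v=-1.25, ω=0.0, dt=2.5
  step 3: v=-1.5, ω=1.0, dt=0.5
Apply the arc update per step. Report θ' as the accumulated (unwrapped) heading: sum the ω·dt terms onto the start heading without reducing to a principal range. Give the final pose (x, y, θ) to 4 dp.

(1.1522, 0.1346, 2.6416)

step 1: θ'=2.1416 (R=0.5000) → pose (-1.0793, 3.2702, 2.1416)
step 2: θ'=2.1416 (straight) → pose (0.6092, 0.6406, 2.1416)
step 3: θ'=2.6416 (R=-1.5000) → pose (1.1522, 0.1346, 2.6416)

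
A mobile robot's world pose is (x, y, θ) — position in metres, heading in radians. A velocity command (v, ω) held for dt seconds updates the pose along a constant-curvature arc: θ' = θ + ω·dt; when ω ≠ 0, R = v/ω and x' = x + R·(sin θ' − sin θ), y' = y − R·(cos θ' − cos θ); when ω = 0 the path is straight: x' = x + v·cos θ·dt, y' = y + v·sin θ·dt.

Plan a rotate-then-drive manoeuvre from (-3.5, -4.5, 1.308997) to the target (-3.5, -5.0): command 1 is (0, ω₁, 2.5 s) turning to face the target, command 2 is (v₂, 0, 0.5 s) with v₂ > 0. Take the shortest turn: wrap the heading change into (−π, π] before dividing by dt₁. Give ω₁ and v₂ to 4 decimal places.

ω₁ = -1.1519, v₂ = 1.0000

heading to target = atan2(-5−-4.5, -3.5−-3.5) = -1.5708
Δθ = wrap(-1.5708 − 1.3090) = -2.8798; ω₁ = Δθ/dt₁ = -1.1519
distance = √((-3.5−-3.5)² + (-5−-4.5)²) = 0.5000; v₂ = distance/dt₂ = 1.0000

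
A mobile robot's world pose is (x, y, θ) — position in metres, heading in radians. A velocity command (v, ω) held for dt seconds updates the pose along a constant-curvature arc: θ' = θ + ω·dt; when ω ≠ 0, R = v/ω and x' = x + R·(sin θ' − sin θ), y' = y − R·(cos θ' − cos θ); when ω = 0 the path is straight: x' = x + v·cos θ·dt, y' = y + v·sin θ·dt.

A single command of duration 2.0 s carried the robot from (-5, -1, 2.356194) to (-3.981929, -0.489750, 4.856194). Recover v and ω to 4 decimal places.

v = -0.7500, ω = 1.2500

Δθ = 4.856194 − 2.356194 = 2.500000
ω = Δθ/dt = 2.500000/2.0 = 1.2500
R = Δx/(sin θ' − sin θ) = -0.6000
v = R·ω = -0.6000·1.2500 = -0.7500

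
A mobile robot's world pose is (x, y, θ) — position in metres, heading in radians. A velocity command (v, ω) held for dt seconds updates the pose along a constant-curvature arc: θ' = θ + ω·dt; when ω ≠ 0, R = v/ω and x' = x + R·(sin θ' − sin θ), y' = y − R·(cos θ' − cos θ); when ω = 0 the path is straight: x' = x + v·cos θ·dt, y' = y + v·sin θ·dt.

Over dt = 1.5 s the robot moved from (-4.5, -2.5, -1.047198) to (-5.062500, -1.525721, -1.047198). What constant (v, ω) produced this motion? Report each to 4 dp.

v = -0.7500, ω = 0.0000

Δθ = -1.047198 − -1.047198 = 0.000000
ω = Δθ/dt = 0.000000/1.5 = 0.0000
ω = 0 → v = (Δx·cos θ + Δy·sin θ)/dt = -0.7500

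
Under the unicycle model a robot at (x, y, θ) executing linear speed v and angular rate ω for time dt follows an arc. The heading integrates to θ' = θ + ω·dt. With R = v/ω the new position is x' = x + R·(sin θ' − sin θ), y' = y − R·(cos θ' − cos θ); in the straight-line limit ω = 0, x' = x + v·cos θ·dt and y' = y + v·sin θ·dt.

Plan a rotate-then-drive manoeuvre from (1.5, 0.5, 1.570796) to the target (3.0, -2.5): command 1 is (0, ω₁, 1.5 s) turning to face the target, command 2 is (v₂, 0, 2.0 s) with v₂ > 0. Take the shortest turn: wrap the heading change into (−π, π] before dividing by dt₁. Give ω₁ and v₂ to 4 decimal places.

ω₁ = -1.7853, v₂ = 1.6771

heading to target = atan2(-2.5−0.5, 3−1.5) = -1.1071
Δθ = wrap(-1.1071 − 1.5708) = -2.6779; ω₁ = Δθ/dt₁ = -1.7853
distance = √((3−1.5)² + (-2.5−0.5)²) = 3.3541; v₂ = distance/dt₂ = 1.6771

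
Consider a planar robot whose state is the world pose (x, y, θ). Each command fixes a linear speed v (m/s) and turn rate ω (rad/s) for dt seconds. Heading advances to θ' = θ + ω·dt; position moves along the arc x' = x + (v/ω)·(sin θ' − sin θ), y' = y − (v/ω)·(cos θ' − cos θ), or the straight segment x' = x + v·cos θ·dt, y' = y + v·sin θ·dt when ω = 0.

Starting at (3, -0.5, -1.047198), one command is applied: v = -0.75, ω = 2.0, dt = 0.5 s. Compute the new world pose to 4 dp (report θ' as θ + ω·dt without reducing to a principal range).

θ' = -1.0472 + 2.0·0.5 = -0.0472
R = v/ω = -0.75/2.0 = -0.3750
x' = 3 + -0.3750·(sin -0.0472 − sin -1.0472) = 2.6929
y' = -0.5 − -0.3750·(cos -0.0472 − cos -1.0472) = -0.3129

(2.6929, -0.3129, -0.0472)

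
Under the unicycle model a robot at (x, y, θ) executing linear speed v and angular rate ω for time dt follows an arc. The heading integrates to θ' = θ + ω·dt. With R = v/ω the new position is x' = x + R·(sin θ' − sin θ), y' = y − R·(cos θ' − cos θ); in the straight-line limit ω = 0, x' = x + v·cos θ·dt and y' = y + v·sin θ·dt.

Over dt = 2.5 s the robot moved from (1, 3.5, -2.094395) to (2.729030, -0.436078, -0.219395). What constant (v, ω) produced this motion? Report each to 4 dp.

v = 2.0000, ω = 0.7500

Δθ = -0.219395 − -2.094395 = 1.875000
ω = Δθ/dt = 1.875000/2.5 = 0.7500
R = −Δy/(cos θ' − cos θ) = 2.6667
v = R·ω = 2.6667·0.7500 = 2.0000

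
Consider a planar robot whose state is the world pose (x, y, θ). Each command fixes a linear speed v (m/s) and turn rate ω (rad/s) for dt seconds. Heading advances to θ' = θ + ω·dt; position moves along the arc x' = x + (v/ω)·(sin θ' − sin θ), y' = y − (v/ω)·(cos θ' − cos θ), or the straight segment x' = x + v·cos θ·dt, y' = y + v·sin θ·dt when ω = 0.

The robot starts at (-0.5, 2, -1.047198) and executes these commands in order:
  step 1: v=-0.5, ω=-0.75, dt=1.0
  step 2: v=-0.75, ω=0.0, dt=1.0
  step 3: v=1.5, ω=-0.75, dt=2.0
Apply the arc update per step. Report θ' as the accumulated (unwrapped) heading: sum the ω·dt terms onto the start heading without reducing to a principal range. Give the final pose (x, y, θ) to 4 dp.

step 1: θ'=-1.7972 (R=0.6667) → pose (-0.5723, 2.4830, -1.7972)
step 2: θ'=-1.7972 (straight) → pose (-0.4039, 3.2138, -1.7972)
step 3: θ'=-3.2972 (R=-2.0000) → pose (-2.6629, 1.6870, -3.2972)

(-2.6629, 1.6870, -3.2972)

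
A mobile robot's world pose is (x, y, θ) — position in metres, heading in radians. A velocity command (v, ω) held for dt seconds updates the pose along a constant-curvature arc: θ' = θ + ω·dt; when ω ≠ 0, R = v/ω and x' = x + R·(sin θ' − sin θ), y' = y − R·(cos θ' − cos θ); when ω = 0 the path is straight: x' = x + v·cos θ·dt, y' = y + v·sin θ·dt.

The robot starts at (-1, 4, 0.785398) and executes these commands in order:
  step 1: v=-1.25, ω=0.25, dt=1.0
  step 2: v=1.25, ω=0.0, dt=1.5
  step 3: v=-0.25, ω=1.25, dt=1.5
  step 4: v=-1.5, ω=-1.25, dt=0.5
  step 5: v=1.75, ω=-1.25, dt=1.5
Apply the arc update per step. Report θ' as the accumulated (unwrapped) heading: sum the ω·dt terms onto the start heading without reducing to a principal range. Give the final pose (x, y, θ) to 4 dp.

(0.4484, 6.1508, 0.4104)

step 1: θ'=1.0354 (R=-5.0000) → pose (-1.7648, 3.0154, 1.0354)
step 2: θ'=1.0354 (straight) → pose (-0.8082, 4.6280, 1.0354)
step 3: θ'=2.9104 (R=-0.2000) → pose (-0.6820, 4.3313, 2.9104)
step 4: θ'=2.2854 (R=1.2000) → pose (-0.0506, 3.9496, 2.2854)
step 5: θ'=0.4104 (R=-1.4000) → pose (0.4484, 6.1508, 0.4104)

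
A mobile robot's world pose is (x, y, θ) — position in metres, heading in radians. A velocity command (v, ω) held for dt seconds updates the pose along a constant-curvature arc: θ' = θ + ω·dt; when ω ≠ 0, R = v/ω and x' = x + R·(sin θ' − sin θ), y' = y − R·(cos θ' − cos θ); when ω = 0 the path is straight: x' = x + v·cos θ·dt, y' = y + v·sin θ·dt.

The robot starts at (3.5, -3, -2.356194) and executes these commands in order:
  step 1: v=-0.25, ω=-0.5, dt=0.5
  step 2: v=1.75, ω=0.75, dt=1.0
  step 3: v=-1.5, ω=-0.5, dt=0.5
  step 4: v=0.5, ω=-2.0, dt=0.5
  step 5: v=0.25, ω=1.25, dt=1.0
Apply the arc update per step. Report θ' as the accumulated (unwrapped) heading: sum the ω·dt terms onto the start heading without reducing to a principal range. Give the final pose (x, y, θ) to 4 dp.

(2.4574, -3.8533, -1.8562)

step 1: θ'=-2.6062 (R=0.5000) → pose (3.5985, -2.9235, -2.6062)
step 2: θ'=-1.8562 (R=2.3333) → pose (2.5499, -4.2734, -1.8562)
step 3: θ'=-2.1062 (R=3.0000) → pose (2.8484, -3.5875, -2.1062)
step 4: θ'=-3.1062 (R=-0.2500) → pose (2.6422, -3.7098, -3.1062)
step 5: θ'=-1.8562 (R=0.2000) → pose (2.4574, -3.8533, -1.8562)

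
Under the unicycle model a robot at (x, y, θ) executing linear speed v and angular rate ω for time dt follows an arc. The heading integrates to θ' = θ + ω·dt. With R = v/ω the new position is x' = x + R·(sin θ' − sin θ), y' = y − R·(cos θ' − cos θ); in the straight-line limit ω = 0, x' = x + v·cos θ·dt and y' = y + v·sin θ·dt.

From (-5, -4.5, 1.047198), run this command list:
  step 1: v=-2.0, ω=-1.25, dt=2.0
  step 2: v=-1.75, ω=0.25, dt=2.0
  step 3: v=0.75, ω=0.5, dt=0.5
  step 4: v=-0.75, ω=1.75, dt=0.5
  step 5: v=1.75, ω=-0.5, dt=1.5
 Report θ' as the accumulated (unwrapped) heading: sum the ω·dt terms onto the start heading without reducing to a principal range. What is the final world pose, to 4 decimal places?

step 1: θ'=-1.4528 (R=1.6000) → pose (-7.9745, -3.8884, -1.4528)
step 2: θ'=-0.9528 (R=-7.0000) → pose (-9.2205, -0.6566, -0.9528)
step 3: θ'=-0.7028 (R=1.5000) → pose (-8.9675, -0.9320, -0.7028)
step 4: θ'=0.1722 (R=-0.4286) → pose (-9.3180, -0.8368, 0.1722)
step 5: θ'=-0.5778 (R=-3.5000) → pose (-6.8066, -1.3532, -0.5778)

(-6.8066, -1.3532, -0.5778)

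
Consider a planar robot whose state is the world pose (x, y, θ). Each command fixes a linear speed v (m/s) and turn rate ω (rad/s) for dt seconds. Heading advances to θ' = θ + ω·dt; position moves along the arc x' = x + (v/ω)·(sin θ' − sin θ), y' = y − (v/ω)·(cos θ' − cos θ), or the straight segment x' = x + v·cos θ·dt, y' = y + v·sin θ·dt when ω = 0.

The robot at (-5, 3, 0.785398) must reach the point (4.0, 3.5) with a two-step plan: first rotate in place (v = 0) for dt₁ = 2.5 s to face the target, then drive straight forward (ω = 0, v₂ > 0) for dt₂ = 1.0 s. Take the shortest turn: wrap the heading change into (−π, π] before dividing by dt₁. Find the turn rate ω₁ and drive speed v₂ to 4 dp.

heading to target = atan2(3.5−3, 4−-5) = 0.0555
Δθ = wrap(0.0555 − 0.7854) = -0.7299; ω₁ = Δθ/dt₁ = -0.2920
distance = √((4−-5)² + (3.5−3)²) = 9.0139; v₂ = distance/dt₂ = 9.0139

ω₁ = -0.2920, v₂ = 9.0139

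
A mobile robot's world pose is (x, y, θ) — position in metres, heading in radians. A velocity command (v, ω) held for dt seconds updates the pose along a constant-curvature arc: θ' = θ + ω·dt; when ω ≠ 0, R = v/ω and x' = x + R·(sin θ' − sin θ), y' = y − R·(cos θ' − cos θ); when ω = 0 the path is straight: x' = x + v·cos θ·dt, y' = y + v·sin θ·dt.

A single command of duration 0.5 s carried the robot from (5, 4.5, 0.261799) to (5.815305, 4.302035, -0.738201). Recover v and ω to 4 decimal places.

Δθ = -0.738201 − 0.261799 = -1.000000
ω = Δθ/dt = -1.000000/0.5 = -2.0000
R = Δx/(sin θ' − sin θ) = -0.8750
v = R·ω = -0.8750·-2.0000 = 1.7500

v = 1.7500, ω = -2.0000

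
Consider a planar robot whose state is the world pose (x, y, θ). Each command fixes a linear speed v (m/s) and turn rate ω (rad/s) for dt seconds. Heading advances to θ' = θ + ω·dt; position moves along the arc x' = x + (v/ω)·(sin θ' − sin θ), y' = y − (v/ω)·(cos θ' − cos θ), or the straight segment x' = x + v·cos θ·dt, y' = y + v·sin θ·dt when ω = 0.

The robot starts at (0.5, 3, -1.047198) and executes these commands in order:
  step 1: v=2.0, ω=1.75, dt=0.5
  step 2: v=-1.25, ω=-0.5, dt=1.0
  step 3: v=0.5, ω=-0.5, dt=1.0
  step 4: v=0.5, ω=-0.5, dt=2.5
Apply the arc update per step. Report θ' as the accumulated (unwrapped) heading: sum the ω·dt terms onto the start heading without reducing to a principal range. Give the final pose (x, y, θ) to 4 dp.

(0.2017, 1.4177, -2.4222)

step 1: θ'=-0.1722 (R=1.1429) → pose (1.2939, 2.4455, -0.1722)
step 2: θ'=-0.6722 (R=2.5000) → pose (0.1655, 2.9524, -0.6722)
step 3: θ'=-1.1722 (R=-1.0000) → pose (0.4644, 2.5580, -1.1722)
step 4: θ'=-2.4222 (R=-1.0000) → pose (0.2017, 1.4177, -2.4222)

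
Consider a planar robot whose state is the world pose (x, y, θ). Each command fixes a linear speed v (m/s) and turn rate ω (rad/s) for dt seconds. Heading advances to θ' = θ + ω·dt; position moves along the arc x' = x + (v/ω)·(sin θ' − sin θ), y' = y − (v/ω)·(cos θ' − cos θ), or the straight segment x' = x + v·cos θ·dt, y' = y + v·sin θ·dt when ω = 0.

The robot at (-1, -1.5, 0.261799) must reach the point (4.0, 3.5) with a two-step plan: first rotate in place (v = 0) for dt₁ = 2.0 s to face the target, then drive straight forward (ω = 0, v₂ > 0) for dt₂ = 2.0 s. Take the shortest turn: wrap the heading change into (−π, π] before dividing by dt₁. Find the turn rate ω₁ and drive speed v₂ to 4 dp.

ω₁ = 0.2618, v₂ = 3.5355

heading to target = atan2(3.5−-1.5, 4−-1) = 0.7854
Δθ = wrap(0.7854 − 0.2618) = 0.5236; ω₁ = Δθ/dt₁ = 0.2618
distance = √((4−-1)² + (3.5−-1.5)²) = 7.0711; v₂ = distance/dt₂ = 3.5355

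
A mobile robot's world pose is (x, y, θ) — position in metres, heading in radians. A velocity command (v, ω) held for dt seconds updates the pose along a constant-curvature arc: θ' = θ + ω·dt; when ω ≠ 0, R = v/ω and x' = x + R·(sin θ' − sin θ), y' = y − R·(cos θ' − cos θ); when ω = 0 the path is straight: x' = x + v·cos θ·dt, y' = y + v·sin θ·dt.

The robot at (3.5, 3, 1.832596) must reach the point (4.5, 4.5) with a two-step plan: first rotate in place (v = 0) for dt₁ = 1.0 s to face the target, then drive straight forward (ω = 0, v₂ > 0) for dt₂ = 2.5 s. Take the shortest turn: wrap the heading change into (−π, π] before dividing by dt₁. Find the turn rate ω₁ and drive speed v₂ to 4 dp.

ω₁ = -0.8498, v₂ = 0.7211

heading to target = atan2(4.5−3, 4.5−3.5) = 0.9828
Δθ = wrap(0.9828 − 1.8326) = -0.8498; ω₁ = Δθ/dt₁ = -0.8498
distance = √((4.5−3.5)² + (4.5−3)²) = 1.8028; v₂ = distance/dt₂ = 0.7211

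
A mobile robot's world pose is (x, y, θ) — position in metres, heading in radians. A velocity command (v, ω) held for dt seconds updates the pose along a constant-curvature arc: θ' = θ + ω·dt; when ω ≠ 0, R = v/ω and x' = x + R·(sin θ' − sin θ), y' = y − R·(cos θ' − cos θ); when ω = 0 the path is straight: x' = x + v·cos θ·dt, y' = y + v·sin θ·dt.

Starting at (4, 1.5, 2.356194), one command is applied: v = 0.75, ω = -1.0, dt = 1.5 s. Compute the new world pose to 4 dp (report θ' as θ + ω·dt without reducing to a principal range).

(3.9638, 2.5218, 0.8562)

θ' = 2.3562 + -1.0·1.5 = 0.8562
R = v/ω = 0.75/-1.0 = -0.7500
x' = 4 + -0.7500·(sin 0.8562 − sin 2.3562) = 3.9638
y' = 1.5 − -0.7500·(cos 0.8562 − cos 2.3562) = 2.5218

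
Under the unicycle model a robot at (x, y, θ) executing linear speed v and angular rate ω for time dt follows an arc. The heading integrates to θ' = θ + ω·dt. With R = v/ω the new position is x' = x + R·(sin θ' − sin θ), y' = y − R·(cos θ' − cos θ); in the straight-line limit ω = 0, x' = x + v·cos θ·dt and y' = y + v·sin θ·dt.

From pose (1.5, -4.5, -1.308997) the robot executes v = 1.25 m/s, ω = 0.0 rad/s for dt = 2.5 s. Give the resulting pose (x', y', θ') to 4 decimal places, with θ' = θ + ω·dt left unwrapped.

θ' = -1.3090 + 0.0·2.5 = -1.3090
ω = 0 → straight: x' = 1.5 + 1.25·cos(-1.3090)·2.5 = 2.3088
y' = -4.5 + 1.25·sin(-1.3090)·2.5 = -7.5185

(2.3088, -7.5185, -1.3090)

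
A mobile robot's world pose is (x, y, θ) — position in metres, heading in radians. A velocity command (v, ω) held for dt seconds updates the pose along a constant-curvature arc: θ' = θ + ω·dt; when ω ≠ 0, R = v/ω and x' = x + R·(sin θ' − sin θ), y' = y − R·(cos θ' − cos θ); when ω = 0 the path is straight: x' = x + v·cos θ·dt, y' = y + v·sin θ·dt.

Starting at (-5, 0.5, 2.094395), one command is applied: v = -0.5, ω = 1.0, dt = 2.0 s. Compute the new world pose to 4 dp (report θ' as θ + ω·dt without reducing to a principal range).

(-4.1595, 0.4603, 4.0944)

θ' = 2.0944 + 1.0·2.0 = 4.0944
R = v/ω = -0.5/1.0 = -0.5000
x' = -5 + -0.5000·(sin 4.0944 − sin 2.0944) = -4.1595
y' = 0.5 − -0.5000·(cos 4.0944 − cos 2.0944) = 0.4603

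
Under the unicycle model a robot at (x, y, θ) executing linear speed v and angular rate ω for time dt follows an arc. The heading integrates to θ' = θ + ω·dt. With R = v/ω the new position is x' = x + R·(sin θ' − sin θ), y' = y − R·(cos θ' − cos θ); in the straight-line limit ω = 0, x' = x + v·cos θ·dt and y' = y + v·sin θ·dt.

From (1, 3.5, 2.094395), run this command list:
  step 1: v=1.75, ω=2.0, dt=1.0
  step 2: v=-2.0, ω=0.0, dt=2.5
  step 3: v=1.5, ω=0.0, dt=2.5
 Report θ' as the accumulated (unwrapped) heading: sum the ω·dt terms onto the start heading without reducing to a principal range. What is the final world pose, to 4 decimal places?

(0.2533, 4.5883, 4.0944)

step 1: θ'=4.0944 (R=0.8750) → pose (-0.4709, 3.5695, 4.0944)
step 2: θ'=4.0944 (straight) → pose (2.4261, 7.6447, 4.0944)
step 3: θ'=4.0944 (straight) → pose (0.2533, 4.5883, 4.0944)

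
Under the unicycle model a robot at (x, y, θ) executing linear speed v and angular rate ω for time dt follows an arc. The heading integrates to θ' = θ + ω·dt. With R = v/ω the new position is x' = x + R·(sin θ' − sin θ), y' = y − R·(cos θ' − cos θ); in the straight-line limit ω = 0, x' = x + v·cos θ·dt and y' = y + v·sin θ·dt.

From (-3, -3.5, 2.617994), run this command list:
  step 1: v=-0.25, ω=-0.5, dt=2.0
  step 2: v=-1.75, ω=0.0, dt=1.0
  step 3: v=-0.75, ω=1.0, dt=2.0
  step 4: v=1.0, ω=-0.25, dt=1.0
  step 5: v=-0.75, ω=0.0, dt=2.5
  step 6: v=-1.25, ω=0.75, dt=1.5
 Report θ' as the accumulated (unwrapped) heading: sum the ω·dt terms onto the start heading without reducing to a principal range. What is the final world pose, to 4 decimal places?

(0.5684, -4.9496, 4.4930)

step 1: θ'=1.6180 (R=0.5000) → pose (-2.7506, -3.9094, 1.6180)
step 2: θ'=1.6180 (straight) → pose (-2.6680, -5.6575, 1.6180)
step 3: θ'=3.6180 (R=-0.7500) → pose (-1.5749, -6.2886, 3.6180)
step 4: θ'=3.3680 (R=-4.0000) → pose (-2.5113, -6.6319, 3.3680)
step 5: θ'=3.3680 (straight) → pose (-0.6842, -6.2110, 3.3680)
step 6: θ'=4.4930 (R=-1.6667) → pose (0.5684, -4.9496, 4.4930)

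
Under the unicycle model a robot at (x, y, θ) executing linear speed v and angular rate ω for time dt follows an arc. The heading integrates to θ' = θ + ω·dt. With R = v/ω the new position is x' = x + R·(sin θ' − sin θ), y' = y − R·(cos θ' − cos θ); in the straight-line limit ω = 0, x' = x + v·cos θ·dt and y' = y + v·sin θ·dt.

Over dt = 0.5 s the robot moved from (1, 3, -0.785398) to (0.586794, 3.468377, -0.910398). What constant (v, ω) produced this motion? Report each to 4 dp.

Δθ = -0.910398 − -0.785398 = -0.125000
ω = Δθ/dt = -0.125000/0.5 = -0.2500
R = −Δy/(cos θ' − cos θ) = 5.0000
v = R·ω = 5.0000·-0.2500 = -1.2500

v = -1.2500, ω = -0.2500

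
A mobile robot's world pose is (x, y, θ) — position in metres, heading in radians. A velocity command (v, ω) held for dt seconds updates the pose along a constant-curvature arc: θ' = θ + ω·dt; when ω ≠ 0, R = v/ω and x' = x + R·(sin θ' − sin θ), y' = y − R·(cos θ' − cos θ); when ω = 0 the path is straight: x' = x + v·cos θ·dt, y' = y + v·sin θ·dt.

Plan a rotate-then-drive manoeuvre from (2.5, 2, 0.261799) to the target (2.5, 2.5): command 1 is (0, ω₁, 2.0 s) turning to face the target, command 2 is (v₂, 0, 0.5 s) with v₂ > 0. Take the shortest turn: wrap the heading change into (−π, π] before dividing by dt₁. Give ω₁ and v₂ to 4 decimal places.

ω₁ = 0.6545, v₂ = 1.0000

heading to target = atan2(2.5−2, 2.5−2.5) = 1.5708
Δθ = wrap(1.5708 − 0.2618) = 1.3090; ω₁ = Δθ/dt₁ = 0.6545
distance = √((2.5−2.5)² + (2.5−2)²) = 0.5000; v₂ = distance/dt₂ = 1.0000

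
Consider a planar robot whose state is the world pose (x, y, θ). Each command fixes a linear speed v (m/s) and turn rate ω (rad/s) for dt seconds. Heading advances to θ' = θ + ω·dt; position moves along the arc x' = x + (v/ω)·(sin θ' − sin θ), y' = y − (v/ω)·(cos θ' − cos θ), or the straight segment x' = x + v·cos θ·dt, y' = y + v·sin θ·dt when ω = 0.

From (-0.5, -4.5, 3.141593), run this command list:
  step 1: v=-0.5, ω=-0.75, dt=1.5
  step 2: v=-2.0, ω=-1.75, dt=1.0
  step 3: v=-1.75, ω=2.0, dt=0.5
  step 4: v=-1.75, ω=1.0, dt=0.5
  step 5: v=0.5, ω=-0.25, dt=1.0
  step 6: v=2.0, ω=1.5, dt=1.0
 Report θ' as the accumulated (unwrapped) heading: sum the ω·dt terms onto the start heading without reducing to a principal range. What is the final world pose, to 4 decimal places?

step 1: θ'=2.0166 (R=0.6667) → pose (0.1015, -4.8792, 2.0166)
step 2: θ'=0.2666 (R=1.1429) → pose (-0.6286, -6.4745, 0.2666)
step 3: θ'=1.2666 (R=-0.8750) → pose (-1.2329, -7.0565, 1.2666)
step 4: θ'=1.7666 (R=-1.7500) → pose (-1.2798, -7.9211, 1.7666)
step 5: θ'=1.5166 (R=-2.0000) → pose (-1.3151, -7.4237, 1.5166)
step 6: θ'=3.0166 (R=1.3333) → pose (-2.4802, -6.0285, 3.0166)

(-2.4802, -6.0285, 3.0166)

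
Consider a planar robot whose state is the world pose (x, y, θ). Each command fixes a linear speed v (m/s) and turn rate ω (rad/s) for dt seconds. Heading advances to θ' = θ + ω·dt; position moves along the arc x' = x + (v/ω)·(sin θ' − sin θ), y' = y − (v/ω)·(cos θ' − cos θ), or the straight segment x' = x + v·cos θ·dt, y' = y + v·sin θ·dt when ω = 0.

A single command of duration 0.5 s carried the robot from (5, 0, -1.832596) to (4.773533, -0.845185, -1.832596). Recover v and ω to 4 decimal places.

v = 1.7500, ω = 0.0000

Δθ = -1.832596 − -1.832596 = 0.000000
ω = Δθ/dt = 0.000000/0.5 = 0.0000
ω = 0 → v = (Δx·cos θ + Δy·sin θ)/dt = 1.7500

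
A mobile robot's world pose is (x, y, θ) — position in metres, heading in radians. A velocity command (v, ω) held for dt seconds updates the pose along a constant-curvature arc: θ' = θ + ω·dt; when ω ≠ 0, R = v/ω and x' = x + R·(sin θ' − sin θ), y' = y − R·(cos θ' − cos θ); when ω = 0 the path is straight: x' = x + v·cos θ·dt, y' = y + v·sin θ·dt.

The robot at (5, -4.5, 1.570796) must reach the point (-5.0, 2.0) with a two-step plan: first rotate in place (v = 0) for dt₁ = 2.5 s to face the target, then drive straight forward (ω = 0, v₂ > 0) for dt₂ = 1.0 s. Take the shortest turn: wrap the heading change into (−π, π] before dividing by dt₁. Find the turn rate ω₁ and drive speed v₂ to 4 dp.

heading to target = atan2(2−-4.5, -5−5) = 2.5652
Δθ = wrap(2.5652 − 1.5708) = 0.9944; ω₁ = Δθ/dt₁ = 0.3978
distance = √((-5−5)² + (2−-4.5)²) = 11.9269; v₂ = distance/dt₂ = 11.9269

ω₁ = 0.3978, v₂ = 11.9269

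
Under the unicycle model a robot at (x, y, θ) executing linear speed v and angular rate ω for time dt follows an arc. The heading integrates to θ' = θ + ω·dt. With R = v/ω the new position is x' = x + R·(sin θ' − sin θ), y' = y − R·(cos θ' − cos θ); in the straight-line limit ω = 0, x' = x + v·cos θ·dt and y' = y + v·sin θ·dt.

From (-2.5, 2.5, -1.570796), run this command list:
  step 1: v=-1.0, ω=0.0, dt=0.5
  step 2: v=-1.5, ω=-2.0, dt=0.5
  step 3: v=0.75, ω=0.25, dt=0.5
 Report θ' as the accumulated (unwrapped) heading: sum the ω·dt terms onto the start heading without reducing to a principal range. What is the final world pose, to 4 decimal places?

step 1: θ'=-1.5708 (straight) → pose (-2.5000, 3.0000, -1.5708)
step 2: θ'=-2.5708 (R=0.7500) → pose (-2.1552, 3.6311, -2.5708)
step 3: θ'=-2.4458 (R=3.0000) → pose (-2.4573, 3.4093, -2.4458)

(-2.4573, 3.4093, -2.4458)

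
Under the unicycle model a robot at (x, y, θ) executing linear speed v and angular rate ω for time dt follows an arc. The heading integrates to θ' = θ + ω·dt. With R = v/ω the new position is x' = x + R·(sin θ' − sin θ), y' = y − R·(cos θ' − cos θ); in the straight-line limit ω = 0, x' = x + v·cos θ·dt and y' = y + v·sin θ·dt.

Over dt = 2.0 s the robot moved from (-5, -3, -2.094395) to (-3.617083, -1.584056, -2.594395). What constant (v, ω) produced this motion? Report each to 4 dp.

v = -1.0000, ω = -0.2500

Δθ = -2.594395 − -2.094395 = -0.500000
ω = Δθ/dt = -0.500000/2.0 = -0.2500
R = −Δy/(cos θ' − cos θ) = 4.0000
v = R·ω = 4.0000·-0.2500 = -1.0000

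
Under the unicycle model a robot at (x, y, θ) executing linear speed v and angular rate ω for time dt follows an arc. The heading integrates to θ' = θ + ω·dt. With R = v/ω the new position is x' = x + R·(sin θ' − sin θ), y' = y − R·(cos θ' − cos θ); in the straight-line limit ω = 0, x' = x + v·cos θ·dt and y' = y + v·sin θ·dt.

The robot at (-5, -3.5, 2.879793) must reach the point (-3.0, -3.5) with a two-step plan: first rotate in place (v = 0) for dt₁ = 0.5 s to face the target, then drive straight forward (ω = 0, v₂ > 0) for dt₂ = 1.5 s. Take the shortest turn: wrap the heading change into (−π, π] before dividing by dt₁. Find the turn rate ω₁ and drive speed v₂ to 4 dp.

heading to target = atan2(-3.5−-3.5, -3−-5) = 0.0000
Δθ = wrap(0.0000 − 2.8798) = -2.8798; ω₁ = Δθ/dt₁ = -5.7596
distance = √((-3−-5)² + (-3.5−-3.5)²) = 2.0000; v₂ = distance/dt₂ = 1.3333

ω₁ = -5.7596, v₂ = 1.3333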